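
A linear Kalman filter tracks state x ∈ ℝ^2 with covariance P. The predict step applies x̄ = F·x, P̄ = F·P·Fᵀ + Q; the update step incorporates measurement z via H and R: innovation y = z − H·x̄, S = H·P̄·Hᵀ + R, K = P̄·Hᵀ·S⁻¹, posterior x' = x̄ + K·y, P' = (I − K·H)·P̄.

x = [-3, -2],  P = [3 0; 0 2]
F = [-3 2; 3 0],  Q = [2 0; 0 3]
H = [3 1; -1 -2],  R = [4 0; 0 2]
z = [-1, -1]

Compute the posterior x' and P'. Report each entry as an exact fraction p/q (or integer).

x̄ = F·x = [5, -9]
P̄ = F·P·Fᵀ + Q = [37 -27; -27 30]
y = z − H·x̄ = [-7, -14]
S = H·P̄·Hᵀ + R = [205 18; 18 51]
K = P̄·Hᵀ·S⁻¹ = [1326/3377 1973/10131; -669/3377 -1949/3377]
x' = x̄ + K·y = [-4813/10131, 1576/3377]
P' = (I − K·H)·P̄ = [7154/10131 -1850/3377; -1850/3377 2874/3377]

x' = [-4813/10131, 1576/3377]
P' = [7154/10131 -1850/3377; -1850/3377 2874/3377]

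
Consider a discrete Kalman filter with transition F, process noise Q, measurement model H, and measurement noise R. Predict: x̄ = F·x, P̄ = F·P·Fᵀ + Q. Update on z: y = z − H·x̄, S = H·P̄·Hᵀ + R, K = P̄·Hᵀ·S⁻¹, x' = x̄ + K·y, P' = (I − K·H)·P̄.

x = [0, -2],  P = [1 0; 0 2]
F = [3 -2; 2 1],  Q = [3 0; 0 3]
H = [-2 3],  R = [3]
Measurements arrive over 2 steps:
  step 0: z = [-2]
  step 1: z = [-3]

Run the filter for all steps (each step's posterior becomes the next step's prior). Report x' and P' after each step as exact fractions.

step 0: x' = [38/35, -1/35], P' = [411/35 531/70; 531/70 731/140]
step 1: x' = [15252/5957, 4267/5957], P' = [100959/5957 68910/5957; 68910/5957 48975/5957]

step 0: x̄ = F·x = [4, -2]
step 0: P̄ = F·P·Fᵀ + Q = [20 2; 2 9]
step 0: y = z − H·x̄ = [12]
step 0: S = H·P̄·Hᵀ + R = [140]
step 0: K = P̄·Hᵀ·S⁻¹ = [-17/70; 23/140]
step 0: x' = x̄ + K·y = [38/35, -1/35]
step 0: P' = (I − K·H)·P̄ = [411/35 531/70; 531/70 731/140]
step 1: x̄ = F·x = [116/35, 15/7]
step 1: P̄ = F·P·Fᵀ + Q = [1349/35 367/7; 367/7 2395/28]
step 1: y = z − H·x̄ = [-14/5]
step 1: S = H·P̄·Hᵀ + R = [5957/20]
step 1: K = P̄·Hᵀ·S⁻¹ = [1604/5957; 3035/5957]
step 1: x' = x̄ + K·y = [15252/5957, 4267/5957]
step 1: P' = (I − K·H)·P̄ = [100959/5957 68910/5957; 68910/5957 48975/5957]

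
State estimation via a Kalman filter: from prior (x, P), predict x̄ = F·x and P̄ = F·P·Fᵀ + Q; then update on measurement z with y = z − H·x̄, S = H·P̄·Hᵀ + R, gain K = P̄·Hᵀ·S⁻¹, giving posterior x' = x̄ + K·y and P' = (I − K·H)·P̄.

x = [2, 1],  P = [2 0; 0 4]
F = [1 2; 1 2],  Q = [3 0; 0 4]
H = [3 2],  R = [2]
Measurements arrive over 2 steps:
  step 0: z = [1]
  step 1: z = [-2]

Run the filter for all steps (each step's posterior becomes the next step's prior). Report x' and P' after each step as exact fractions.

step 0: x̄ = F·x = [4, 4]
step 0: P̄ = F·P·Fᵀ + Q = [21 18; 18 22]
step 0: y = z − H·x̄ = [-19]
step 0: S = H·P̄·Hᵀ + R = [495]
step 0: K = P̄·Hᵀ·S⁻¹ = [1/5; 98/495]
step 0: x' = x̄ + K·y = [1/5, 118/495]
step 0: P' = (I − K·H)·P̄ = [6/5 -8/5; -8/5 1286/495]
step 1: x̄ = F·x = [67/99, 67/99]
step 1: P̄ = F·P·Fᵀ + Q = [811/99 514/99; 514/99 910/99]
step 1: y = z − H·x̄ = [-533/99]
step 1: S = H·P̄·Hᵀ + R = [17305/99]
step 1: K = P̄·Hᵀ·S⁻¹ = [1/5; 3362/17305]
step 1: x' = x̄ + K·y = [-2/5, -6389/17305]
step 1: P' = (I − K·H)·P̄ = [6/5 -8/5; -8/5 44894/17305]

step 0: x' = [1/5, 118/495], P' = [6/5 -8/5; -8/5 1286/495]
step 1: x' = [-2/5, -6389/17305], P' = [6/5 -8/5; -8/5 44894/17305]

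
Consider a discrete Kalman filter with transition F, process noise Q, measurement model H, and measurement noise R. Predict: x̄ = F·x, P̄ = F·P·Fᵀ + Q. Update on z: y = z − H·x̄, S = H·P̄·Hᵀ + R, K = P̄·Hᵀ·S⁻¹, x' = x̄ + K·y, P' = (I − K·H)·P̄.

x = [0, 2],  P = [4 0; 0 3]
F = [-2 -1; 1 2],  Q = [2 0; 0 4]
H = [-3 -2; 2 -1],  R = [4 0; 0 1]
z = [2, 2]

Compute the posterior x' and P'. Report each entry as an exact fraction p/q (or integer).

x̄ = F·x = [-2, 4]
P̄ = F·P·Fᵀ + Q = [21 -14; -14 20]
y = z − H·x̄ = [4, 10]
S = H·P̄·Hᵀ + R = [105 -72; -72 161]
K = P̄·Hᵀ·S⁻¹ = [-1603/11721 1120/3907; -3134/11721 -1632/3907]
x' = x̄ + K·y = [3746/11721, -14612/11721]
P' = (I − K·H)·P̄ = [1876/11721 392/11721; 392/11721 5680/11721]

x' = [3746/11721, -14612/11721]
P' = [1876/11721 392/11721; 392/11721 5680/11721]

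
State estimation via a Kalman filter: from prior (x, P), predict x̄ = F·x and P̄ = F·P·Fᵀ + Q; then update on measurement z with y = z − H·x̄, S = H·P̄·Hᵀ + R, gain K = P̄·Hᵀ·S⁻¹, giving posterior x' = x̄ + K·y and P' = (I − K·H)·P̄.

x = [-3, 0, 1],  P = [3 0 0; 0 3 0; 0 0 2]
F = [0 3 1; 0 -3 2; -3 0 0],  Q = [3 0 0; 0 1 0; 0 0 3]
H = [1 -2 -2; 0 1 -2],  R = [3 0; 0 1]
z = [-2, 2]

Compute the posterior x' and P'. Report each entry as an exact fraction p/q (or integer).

x' = [107387/60762, 117157/60762, 183/10127]
P' = [692657/60762 214417/60762 18780/10127; 214417/60762 92771/60762 6360/10127; 18780/10127 6360/10127 5010/10127]

x̄ = F·x = [1, 2, 9]
P̄ = F·P·Fᵀ + Q = [32 -23 0; -23 36 0; 0 0 30]
y = z − H·x̄ = [19, 18]
S = H·P̄·Hᵀ + R = [391 25; 25 157]
K = P̄·Hᵀ·S⁻¹ = [12821/60762 -10943/60762; -15815/60762 16451/60762; -1320/10127 -3660/10127]
x' = x̄ + K·y = [107387/60762, 117157/60762, 183/10127]
P' = (I − K·H)·P̄ = [692657/60762 214417/60762 18780/10127; 214417/60762 92771/60762 6360/10127; 18780/10127 6360/10127 5010/10127]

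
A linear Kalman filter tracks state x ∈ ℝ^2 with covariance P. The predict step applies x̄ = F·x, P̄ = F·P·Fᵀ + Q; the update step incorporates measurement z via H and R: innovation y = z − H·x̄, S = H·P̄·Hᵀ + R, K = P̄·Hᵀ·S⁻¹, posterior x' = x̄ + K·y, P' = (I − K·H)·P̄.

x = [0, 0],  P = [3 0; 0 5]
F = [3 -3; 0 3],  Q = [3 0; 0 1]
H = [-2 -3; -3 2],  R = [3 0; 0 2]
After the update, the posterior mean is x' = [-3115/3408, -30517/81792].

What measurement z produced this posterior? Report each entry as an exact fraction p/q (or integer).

x̄ = F·x = [0, 0]
P̄ = F·P·Fᵀ + Q = [75 -45; -45 46]
S = H·P̄·Hᵀ + R = [177 -51; -51 1401]
K = P̄·Hᵀ·S⁻¹ = [-515/3408 -785/3408; -18557/81792 12577/81792]
x' − x̄ = [-3115/3408, -30517/81792] = K·y
y = (KᵀK)⁻¹·Kᵀ·(x' − x̄) = [3, 2]
z = y + H·x̄ = [3, 2] + [0, 0] = [3, 2]

z = [3, 2]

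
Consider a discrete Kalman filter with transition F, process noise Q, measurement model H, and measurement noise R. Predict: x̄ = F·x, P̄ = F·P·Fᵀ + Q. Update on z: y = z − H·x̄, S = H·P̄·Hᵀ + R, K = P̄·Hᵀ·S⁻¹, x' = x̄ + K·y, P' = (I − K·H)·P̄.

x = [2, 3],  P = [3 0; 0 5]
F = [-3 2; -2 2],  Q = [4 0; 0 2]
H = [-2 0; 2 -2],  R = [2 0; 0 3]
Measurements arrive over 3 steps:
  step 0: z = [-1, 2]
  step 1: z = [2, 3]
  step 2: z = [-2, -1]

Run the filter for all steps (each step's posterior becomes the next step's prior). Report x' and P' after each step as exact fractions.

step 0: x̄ = F·x = [0, 2]
step 0: P̄ = F·P·Fᵀ + Q = [51 38; 38 34]
step 0: y = z − H·x̄ = [-1, 6]
step 0: S = H·P̄·Hᵀ + R = [206 -52; -52 39]
step 0: K = P̄·Hᵀ·S⁻¹ = [-101/205 2/205; -98/205 -1152/2665]
step 0: x' = x̄ + K·y = [113/205, -308/2665]
step 0: P' = (I − K·H)·P̄ = [101/205 98/205; 98/205 3002/2665]
step 1: x̄ = F·x = [-5023/2665, -3554/2665]
step 1: P̄ = F·P·Fᵀ + Q = [19197/2665 7146/2665; 7146/2665 12398/2665]
step 1: y = z − H·x̄ = [-4716/2665, 841/205]
step 1: S = H·P̄·Hᵀ + R = [82118/2665 -3708/205; -3708/205 5939/205]
step 1: K = P̄·Hᵀ·S⁻¹ = [-338175/753557 24102/753557; -43146/107651 -41584/107651]
step 1: x' = x̄ + K·y = [-722993/753557, -237806/107651]
step 1: P' = (I − K·H)·P̄ = [338175/753557 43146/107651; 43146/107651 105522/107651]
step 2: x̄ = F·x = [-1160305/753557, -1883298/753557]
step 2: P̄ = F·P·Fᵀ + Q = [5388155/753557 1963446/753557; 1963446/753557 3398254/753557]
step 2: y = z − H·x̄ = [-3827724/753557, -2199543/753557]
step 2: S = H·P̄·Hᵀ + R = [23059734/753557 -13698836/753557; -13698836/753557 21698739/753557]
step 2: K = P̄·Hᵀ·S⁻¹ = [-92894953/207488645 6849418/207488645; -82620826/207488645 -79600104/207488645]
step 2: x' = x̄ + K·y = [10183553/15960665, 10266246/15960665]
step 2: P' = (I − K·H)·P̄ = [92894953/207488645 82620826/207488645; 82620826/207488645 202020982/207488645]

step 0: x' = [113/205, -308/2665], P' = [101/205 98/205; 98/205 3002/2665]
step 1: x' = [-722993/753557, -237806/107651], P' = [338175/753557 43146/107651; 43146/107651 105522/107651]
step 2: x' = [10183553/15960665, 10266246/15960665], P' = [92894953/207488645 82620826/207488645; 82620826/207488645 202020982/207488645]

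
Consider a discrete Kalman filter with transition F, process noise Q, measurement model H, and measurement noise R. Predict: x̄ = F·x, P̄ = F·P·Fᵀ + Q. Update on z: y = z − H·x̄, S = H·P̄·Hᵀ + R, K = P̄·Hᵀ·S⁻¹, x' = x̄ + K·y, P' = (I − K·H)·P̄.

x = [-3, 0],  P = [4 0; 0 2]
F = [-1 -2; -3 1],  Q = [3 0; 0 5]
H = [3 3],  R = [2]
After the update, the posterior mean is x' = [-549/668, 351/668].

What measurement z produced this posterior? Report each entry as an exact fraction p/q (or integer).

z = [-1]

x̄ = F·x = [3, 9]
P̄ = F·P·Fᵀ + Q = [15 8; 8 43]
S = H·P̄·Hᵀ + R = [668]
K = P̄·Hᵀ·S⁻¹ = [69/668; 153/668]
x' − x̄ = [-2553/668, -5661/668] = K·y
y = (KᵀK)⁻¹·Kᵀ·(x' − x̄) = [-37]
z = y + H·x̄ = [-37] + [36] = [-1]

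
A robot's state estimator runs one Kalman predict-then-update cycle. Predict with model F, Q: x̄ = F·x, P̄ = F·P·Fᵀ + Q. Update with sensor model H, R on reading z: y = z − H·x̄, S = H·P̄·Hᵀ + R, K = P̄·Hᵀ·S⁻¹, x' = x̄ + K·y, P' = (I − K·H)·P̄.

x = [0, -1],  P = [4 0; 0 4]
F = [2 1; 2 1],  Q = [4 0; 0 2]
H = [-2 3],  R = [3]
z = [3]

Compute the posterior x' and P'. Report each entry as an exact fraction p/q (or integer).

x̄ = F·x = [-1, -1]
P̄ = F·P·Fᵀ + Q = [24 20; 20 22]
y = z − H·x̄ = [4]
S = H·P̄·Hᵀ + R = [57]
K = P̄·Hᵀ·S⁻¹ = [4/19; 26/57]
x' = x̄ + K·y = [-3/19, 47/57]
P' = (I − K·H)·P̄ = [408/19 276/19; 276/19 578/57]

x' = [-3/19, 47/57]
P' = [408/19 276/19; 276/19 578/57]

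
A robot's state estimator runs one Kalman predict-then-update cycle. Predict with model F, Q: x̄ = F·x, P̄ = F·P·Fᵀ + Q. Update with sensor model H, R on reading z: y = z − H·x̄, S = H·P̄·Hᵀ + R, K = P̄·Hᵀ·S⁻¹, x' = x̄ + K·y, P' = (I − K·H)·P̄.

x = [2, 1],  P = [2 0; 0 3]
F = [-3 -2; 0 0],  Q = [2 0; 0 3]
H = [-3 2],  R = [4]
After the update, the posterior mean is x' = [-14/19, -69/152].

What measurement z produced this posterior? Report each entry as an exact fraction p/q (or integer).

x̄ = F·x = [-8, 0]
P̄ = F·P·Fᵀ + Q = [32 0; 0 3]
S = H·P̄·Hᵀ + R = [304]
K = P̄·Hᵀ·S⁻¹ = [-6/19; 3/152]
x' − x̄ = [138/19, -69/152] = K·y
y = (KᵀK)⁻¹·Kᵀ·(x' − x̄) = [-23]
z = y + H·x̄ = [-23] + [24] = [1]

z = [1]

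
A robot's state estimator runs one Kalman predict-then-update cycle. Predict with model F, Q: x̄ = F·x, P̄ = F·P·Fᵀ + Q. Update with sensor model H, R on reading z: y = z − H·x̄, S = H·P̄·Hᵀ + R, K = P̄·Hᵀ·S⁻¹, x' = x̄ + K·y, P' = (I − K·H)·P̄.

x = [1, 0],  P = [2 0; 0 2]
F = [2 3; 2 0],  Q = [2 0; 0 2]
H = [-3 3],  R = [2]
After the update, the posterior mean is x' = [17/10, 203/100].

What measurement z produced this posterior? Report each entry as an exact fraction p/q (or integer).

z = [1]

x̄ = F·x = [2, 2]
P̄ = F·P·Fᵀ + Q = [28 8; 8 10]
S = H·P̄·Hᵀ + R = [200]
K = P̄·Hᵀ·S⁻¹ = [-3/10; 3/100]
x' − x̄ = [-3/10, 3/100] = K·y
y = (KᵀK)⁻¹·Kᵀ·(x' − x̄) = [1]
z = y + H·x̄ = [1] + [0] = [1]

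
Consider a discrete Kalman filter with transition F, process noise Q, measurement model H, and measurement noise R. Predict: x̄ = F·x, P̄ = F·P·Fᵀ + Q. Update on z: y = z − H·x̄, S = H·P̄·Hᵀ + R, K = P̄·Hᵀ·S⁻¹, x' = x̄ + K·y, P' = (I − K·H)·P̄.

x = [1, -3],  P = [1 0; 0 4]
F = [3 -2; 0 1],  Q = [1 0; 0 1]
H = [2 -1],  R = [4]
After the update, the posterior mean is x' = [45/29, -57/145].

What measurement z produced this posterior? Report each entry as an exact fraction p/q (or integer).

z = [3]

x̄ = F·x = [9, -3]
P̄ = F·P·Fᵀ + Q = [26 -8; -8 5]
S = H·P̄·Hᵀ + R = [145]
K = P̄·Hᵀ·S⁻¹ = [12/29; -21/145]
x' − x̄ = [-216/29, 378/145] = K·y
y = (KᵀK)⁻¹·Kᵀ·(x' − x̄) = [-18]
z = y + H·x̄ = [-18] + [21] = [3]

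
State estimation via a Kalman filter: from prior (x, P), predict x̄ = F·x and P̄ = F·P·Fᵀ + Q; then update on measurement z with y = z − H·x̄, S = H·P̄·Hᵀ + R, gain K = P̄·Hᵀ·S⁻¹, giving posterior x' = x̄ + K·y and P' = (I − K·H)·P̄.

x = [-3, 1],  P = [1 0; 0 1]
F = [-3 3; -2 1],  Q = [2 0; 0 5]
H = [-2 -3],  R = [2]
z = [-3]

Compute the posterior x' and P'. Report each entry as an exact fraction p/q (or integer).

x' = [39/20, -1/5]
P' = [1111/280 -87/35; -87/35 62/35]

x̄ = F·x = [12, 7]
P̄ = F·P·Fᵀ + Q = [20 9; 9 10]
y = z − H·x̄ = [42]
S = H·P̄·Hᵀ + R = [280]
K = P̄·Hᵀ·S⁻¹ = [-67/280; -6/35]
x' = x̄ + K·y = [39/20, -1/5]
P' = (I − K·H)·P̄ = [1111/280 -87/35; -87/35 62/35]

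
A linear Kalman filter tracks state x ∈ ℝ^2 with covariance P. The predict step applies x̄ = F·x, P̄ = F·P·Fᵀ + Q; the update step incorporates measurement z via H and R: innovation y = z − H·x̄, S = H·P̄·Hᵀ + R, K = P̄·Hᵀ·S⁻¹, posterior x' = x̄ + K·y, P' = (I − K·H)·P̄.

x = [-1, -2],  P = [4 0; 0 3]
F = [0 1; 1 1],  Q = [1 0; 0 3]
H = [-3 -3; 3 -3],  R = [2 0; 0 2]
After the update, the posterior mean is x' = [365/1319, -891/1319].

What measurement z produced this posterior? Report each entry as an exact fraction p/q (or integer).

z = [1, 3]

x̄ = F·x = [-2, -3]
P̄ = F·P·Fᵀ + Q = [4 3; 3 10]
S = H·P̄·Hᵀ + R = [182 54; 54 74]
K = P̄·Hᵀ·S⁻¹ = [-429/2638 210/1319; -219/1319 -429/2638]
x' − x̄ = [3003/1319, 3066/1319] = K·y
y = (KᵀK)⁻¹·Kᵀ·(x' − x̄) = [-14, 0]
z = y + H·x̄ = [-14, 0] + [15, 3] = [1, 3]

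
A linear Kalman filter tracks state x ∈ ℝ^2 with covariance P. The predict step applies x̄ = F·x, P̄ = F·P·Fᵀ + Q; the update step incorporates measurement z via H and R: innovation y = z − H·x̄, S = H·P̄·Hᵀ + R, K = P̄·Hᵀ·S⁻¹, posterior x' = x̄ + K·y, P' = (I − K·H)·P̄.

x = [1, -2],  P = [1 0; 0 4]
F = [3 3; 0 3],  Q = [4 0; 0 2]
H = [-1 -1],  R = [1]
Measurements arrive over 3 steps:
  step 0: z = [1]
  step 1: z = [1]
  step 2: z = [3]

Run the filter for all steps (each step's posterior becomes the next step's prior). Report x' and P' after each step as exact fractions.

step 0: x' = [5/4, -23/10], P' = [123/32 -53/16; -53/16 151/40]
step 1: x' = [-4585/9319, -6182/9319], P' = [73803/9319 -71066/9319; -71066/9319 77488/9319]
step 2: x' = [-206697/68618, -36/3119], P' = [8958981/960652 -199579/21833; -199579/21833 217166/21833]

step 0: x̄ = F·x = [-3, -6]
step 0: P̄ = F·P·Fᵀ + Q = [49 36; 36 38]
step 0: y = z − H·x̄ = [-8]
step 0: S = H·P̄·Hᵀ + R = [160]
step 0: K = P̄·Hᵀ·S⁻¹ = [-17/32; -37/80]
step 0: x' = x̄ + K·y = [5/4, -23/10]
step 0: P' = (I − K·H)·P̄ = [123/32 -53/16; -53/16 151/40]
step 1: x̄ = F·x = [-63/20, -69/10]
step 1: P̄ = F·P·Fᵀ + Q = [2071/160 333/80; 333/80 1439/40]
step 1: y = z − H·x̄ = [-181/20]
step 1: S = H·P̄·Hᵀ + R = [9319/160]
step 1: K = P̄·Hᵀ·S⁻¹ = [-2737/9319; -6422/9319]
step 1: x' = x̄ + K·y = [-4585/9319, -6182/9319]
step 1: P' = (I − K·H)·P̄ = [73803/9319 -71066/9319; -71066/9319 77488/9319]
step 2: x̄ = F·x = [-32301/9319, -18546/9319]
step 2: P̄ = F·P·Fᵀ + Q = [119707/9319 57798/9319; 57798/9319 716030/9319]
step 2: y = z − H·x̄ = [-22890/9319]
step 2: S = H·P̄·Hᵀ + R = [960652/9319]
step 2: K = P̄·Hᵀ·S⁻¹ = [-177505/960652; -17587/21833]
step 2: x' = x̄ + K·y = [-206697/68618, -36/3119]
step 2: P' = (I − K·H)·P̄ = [8958981/960652 -199579/21833; -199579/21833 217166/21833]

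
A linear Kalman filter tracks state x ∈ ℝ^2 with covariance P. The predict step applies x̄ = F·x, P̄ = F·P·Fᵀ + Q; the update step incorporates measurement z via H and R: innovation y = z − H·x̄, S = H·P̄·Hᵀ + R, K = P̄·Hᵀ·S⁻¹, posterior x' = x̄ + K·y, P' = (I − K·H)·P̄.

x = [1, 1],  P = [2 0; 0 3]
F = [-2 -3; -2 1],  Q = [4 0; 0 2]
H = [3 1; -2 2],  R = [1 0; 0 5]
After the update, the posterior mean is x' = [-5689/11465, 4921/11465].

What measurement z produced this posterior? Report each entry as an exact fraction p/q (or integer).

z = [-1, 2]

x̄ = F·x = [-5, -1]
P̄ = F·P·Fᵀ + Q = [39 -1; -1 13]
S = H·P̄·Hᵀ + R = [359 -212; -212 221]
K = P̄·Hᵀ·S⁻¹ = [2892/11465 -1376/11465; 8146/34395 12172/34395]
x' − x̄ = [51636/11465, 16386/11465] = K·y
y = (KᵀK)⁻¹·Kᵀ·(x' − x̄) = [15, -6]
z = y + H·x̄ = [15, -6] + [-16, 8] = [-1, 2]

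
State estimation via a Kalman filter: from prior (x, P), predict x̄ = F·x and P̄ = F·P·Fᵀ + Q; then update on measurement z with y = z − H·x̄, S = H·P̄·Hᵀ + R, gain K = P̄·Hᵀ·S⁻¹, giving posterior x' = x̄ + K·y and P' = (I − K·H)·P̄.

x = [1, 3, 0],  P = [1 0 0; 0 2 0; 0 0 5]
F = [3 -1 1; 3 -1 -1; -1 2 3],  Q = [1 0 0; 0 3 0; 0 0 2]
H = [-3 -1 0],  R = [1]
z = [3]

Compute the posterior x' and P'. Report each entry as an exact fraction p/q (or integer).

x̄ = F·x = [0, 0, 5]
P̄ = F·P·Fᵀ + Q = [17 6 8; 6 19 -22; 8 -22 56]
y = z − H·x̄ = [3]
S = H·P̄·Hᵀ + R = [209]
K = P̄·Hᵀ·S⁻¹ = [-3/11; -37/209; -2/209]
x' = x̄ + K·y = [-9/11, -111/209, 1039/209]
P' = (I − K·H)·P̄ = [16/11 -45/11 82/11; -45/11 2602/209 -4672/209; 82/11 -4672/209 11700/209]

x' = [-9/11, -111/209, 1039/209]
P' = [16/11 -45/11 82/11; -45/11 2602/209 -4672/209; 82/11 -4672/209 11700/209]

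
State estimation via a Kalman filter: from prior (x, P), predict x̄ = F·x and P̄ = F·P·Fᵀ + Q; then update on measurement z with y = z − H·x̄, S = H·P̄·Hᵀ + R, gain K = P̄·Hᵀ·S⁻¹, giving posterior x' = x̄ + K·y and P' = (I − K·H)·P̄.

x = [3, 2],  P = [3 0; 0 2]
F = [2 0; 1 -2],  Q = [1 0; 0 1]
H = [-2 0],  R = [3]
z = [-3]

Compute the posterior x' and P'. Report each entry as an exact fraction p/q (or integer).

x' = [96/55, -163/55]
P' = [39/55 18/55; 18/55 516/55]

x̄ = F·x = [6, -1]
P̄ = F·P·Fᵀ + Q = [13 6; 6 12]
y = z − H·x̄ = [9]
S = H·P̄·Hᵀ + R = [55]
K = P̄·Hᵀ·S⁻¹ = [-26/55; -12/55]
x' = x̄ + K·y = [96/55, -163/55]
P' = (I − K·H)·P̄ = [39/55 18/55; 18/55 516/55]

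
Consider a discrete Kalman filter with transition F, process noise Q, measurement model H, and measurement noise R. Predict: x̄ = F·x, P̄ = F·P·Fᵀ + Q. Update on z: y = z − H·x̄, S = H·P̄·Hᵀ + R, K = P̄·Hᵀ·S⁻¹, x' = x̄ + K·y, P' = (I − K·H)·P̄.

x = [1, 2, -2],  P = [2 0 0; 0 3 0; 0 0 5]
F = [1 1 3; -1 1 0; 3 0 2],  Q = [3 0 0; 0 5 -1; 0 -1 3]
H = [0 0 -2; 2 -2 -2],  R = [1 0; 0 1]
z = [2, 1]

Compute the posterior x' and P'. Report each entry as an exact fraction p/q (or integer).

x̄ = F·x = [-3, 1, -1]
P̄ = F·P·Fᵀ + Q = [53 1 36; 1 10 -7; 36 -7 41]
y = z − H·x̄ = [0, 7]
S = H·P̄·Hᵀ + R = [165 -8; -8 65]
K = P̄·Hᵀ·S⁻¹ = [-632/1523 672/1523; 878/10661 -548/10661; -5298/10661 4/10661]
x' = x̄ + K·y = [135/1523, 975/1523, -1519/1523]
P' = (I − K·H)·P̄ = [13711/1523 13059/1523 316/1523; 13059/1523 92126/10661 -439/10661; 316/1523 -439/10661 2649/10661]

x' = [135/1523, 975/1523, -1519/1523]
P' = [13711/1523 13059/1523 316/1523; 13059/1523 92126/10661 -439/10661; 316/1523 -439/10661 2649/10661]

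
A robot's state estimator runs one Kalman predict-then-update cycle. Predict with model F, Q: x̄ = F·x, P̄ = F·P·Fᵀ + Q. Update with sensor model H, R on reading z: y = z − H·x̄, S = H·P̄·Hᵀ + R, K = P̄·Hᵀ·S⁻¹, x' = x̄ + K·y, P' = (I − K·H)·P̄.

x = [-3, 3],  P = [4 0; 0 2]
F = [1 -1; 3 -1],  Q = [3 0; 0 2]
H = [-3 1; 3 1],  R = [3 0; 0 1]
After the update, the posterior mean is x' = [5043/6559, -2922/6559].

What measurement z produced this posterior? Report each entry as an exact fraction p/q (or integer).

x̄ = F·x = [-6, -12]
P̄ = F·P·Fᵀ + Q = [9 14; 14 40]
S = H·P̄·Hᵀ + R = [40 -41; -41 206]
K = P̄·Hᵀ·S⁻¹ = [-997/6559 1107/6559; 2950/6559 3198/6559]
x' − x̄ = [44397/6559, 75786/6559] = K·y
y = (KᵀK)⁻¹·Kᵀ·(x' − x̄) = [-9, 32]
z = y + H·x̄ = [-9, 32] + [6, -30] = [-3, 2]

z = [-3, 2]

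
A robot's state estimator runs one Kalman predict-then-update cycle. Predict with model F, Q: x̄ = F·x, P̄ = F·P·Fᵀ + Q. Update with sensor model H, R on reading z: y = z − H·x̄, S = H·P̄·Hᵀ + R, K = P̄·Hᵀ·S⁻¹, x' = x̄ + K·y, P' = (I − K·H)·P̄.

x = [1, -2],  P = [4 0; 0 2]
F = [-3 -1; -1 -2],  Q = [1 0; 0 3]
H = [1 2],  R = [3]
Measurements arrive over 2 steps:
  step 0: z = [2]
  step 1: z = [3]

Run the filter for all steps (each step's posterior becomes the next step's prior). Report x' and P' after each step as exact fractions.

step 0: x' = [-379/166, 180/83], P' = [1433/166 -305/83; -305/83 187/83]
step 1: x' = [36210/5777, -9641/5777], P' = [82437/5777 -35553/5777; -35553/5777 19152/5777]

step 0: x̄ = F·x = [-1, 3]
step 0: P̄ = F·P·Fᵀ + Q = [39 16; 16 15]
step 0: y = z − H·x̄ = [-3]
step 0: S = H·P̄·Hᵀ + R = [166]
step 0: K = P̄·Hᵀ·S⁻¹ = [71/166; 23/83]
step 0: x' = x̄ + K·y = [-379/166, 180/83]
step 0: P' = (I − K·H)·P̄ = [1433/166 -305/83; -305/83 187/83]
step 1: x̄ = F·x = [777/166, -341/166]
step 1: P̄ = F·P·Fᵀ + Q = [9777/166 777/166; 777/166 987/166]
step 1: y = z − H·x̄ = [403/166]
step 1: S = H·P̄·Hᵀ + R = [17331/166]
step 1: K = P̄·Hᵀ·S⁻¹ = [3777/5777; 917/5777]
step 1: x' = x̄ + K·y = [36210/5777, -9641/5777]
step 1: P' = (I − K·H)·P̄ = [82437/5777 -35553/5777; -35553/5777 19152/5777]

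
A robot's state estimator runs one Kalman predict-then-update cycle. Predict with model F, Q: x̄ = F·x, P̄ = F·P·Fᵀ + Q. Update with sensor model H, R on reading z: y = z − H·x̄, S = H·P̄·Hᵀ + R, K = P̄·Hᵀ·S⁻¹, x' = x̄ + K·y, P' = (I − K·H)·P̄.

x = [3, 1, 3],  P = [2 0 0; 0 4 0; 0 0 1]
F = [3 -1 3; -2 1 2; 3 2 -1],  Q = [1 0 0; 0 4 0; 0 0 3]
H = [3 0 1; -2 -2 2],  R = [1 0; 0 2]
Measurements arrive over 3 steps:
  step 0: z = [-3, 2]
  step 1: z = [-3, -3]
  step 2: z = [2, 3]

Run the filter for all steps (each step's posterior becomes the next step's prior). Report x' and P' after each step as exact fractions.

step 0: x̄ = F·x = [17, 1, 8]
step 0: P̄ = F·P·Fᵀ + Q = [32 -10 7; -10 20 -6; 7 -6 38]
step 0: y = z − H·x̄ = [-62, 22]
step 0: S = H·P̄·Hᵀ + R = [369 -16; -16 274]
step 0: K = P̄·Hᵀ·S⁻¹ = [13871/50425 -4711/50425; -5188/50425 -6192/50425; 347/2017 565/2017]
step 0: x' = x̄ + K·y = [-106419/50425, 235857/50425, 7052/2017]
step 0: P' = (I − K·H)·P̄ = [43557/50425 -155646/50425 -4672/2017; -155646/50425 623588/50425 18470/2017; -4672/2017 18470/2017 14363/2017]
step 1: x̄ = F·x = [-26214/50425, 160259/10085, -23843/50425]
step 1: P̄ = F·P·Fᵀ + Q = [358677/50425 190608/10085 132124/50425; 190608/10085 233592/2017 174836/10085; 132124/50425 174836/10085 382763/50425]
step 1: y = z − H·x̄ = [-9758/10085, 1446573/50425]
step 1: S = H·P̄·Hᵀ + R = [178161/2017 -1664928/10085; -1664928/10085 25999698/50425]
step 1: K = P̄·Hᵀ·S⁻¹ = [38910233/153705747 -1488739/153705747; -4881028/153705747 -71543020/153705747; 2510905/11823519 78943/3941173]
step 1: x' = x̄ + K·y = [-160262615/153705747, 394835713/153705747, -1226074/11823519]
step 1: P' = (I − K·H)·P̄ = [30467106/51235249 -108402100/51235249 -18099517/11823519; -108402100/51235249 455829064/51235249 74672144/11823519; -18099517/11823519 74672144/11823519 56809456/11823519]
step 2: x̄ = F·x = [-923440444/153705747, 227827673/51235249, 108274181/51235249]
step 2: P̄ = F·P·Fᵀ + Q = [294011581/51235249 1859948840/153705747 279852572/153705747; 1859948840/153705747 12368133620/153705747 2064590768/153705747; 279852572/153705747 2064590768/153705747 1118536037/153705747]
step 2: y = z − H·x̄ = [917636761/51235249, -668442695/153705747]
step 2: S = H·P̄·Hᵀ + R = [10889669903/153705747 -17224600672/153705747; -17224600672/153705747 17968757698/51235249]
step 2: K = P̄·Hᵀ·S⁻¹ = [711511906995/2833348691101 -31473941453/2833348691101; -67721445512/2833348691101 -1300280975892/2833348691101; 617953560475/2833348691101 68584923351/2833348691101]
step 2: x' = x̄ + K·y = [-4142081960192/2833348691101, 17040859072929/2833348691101, 16757090722809/2833348691101]
step 2: P' = (I − K·H)·P̄ = [1706331427806/2833348691101 -6082339862776/2833348691101 -4407482376423/2833348691101; -6082339862776/2833348691101 25561918981484/2833348691101 18179298142816/2833348691101; -4407482376423/2833348691101 18179298142816/2833348691101 13840400689744/2833348691101]

step 0: x' = [-106419/50425, 235857/50425, 7052/2017], P' = [43557/50425 -155646/50425 -4672/2017; -155646/50425 623588/50425 18470/2017; -4672/2017 18470/2017 14363/2017]
step 1: x' = [-160262615/153705747, 394835713/153705747, -1226074/11823519], P' = [30467106/51235249 -108402100/51235249 -18099517/11823519; -108402100/51235249 455829064/51235249 74672144/11823519; -18099517/11823519 74672144/11823519 56809456/11823519]
step 2: x' = [-4142081960192/2833348691101, 17040859072929/2833348691101, 16757090722809/2833348691101], P' = [1706331427806/2833348691101 -6082339862776/2833348691101 -4407482376423/2833348691101; -6082339862776/2833348691101 25561918981484/2833348691101 18179298142816/2833348691101; -4407482376423/2833348691101 18179298142816/2833348691101 13840400689744/2833348691101]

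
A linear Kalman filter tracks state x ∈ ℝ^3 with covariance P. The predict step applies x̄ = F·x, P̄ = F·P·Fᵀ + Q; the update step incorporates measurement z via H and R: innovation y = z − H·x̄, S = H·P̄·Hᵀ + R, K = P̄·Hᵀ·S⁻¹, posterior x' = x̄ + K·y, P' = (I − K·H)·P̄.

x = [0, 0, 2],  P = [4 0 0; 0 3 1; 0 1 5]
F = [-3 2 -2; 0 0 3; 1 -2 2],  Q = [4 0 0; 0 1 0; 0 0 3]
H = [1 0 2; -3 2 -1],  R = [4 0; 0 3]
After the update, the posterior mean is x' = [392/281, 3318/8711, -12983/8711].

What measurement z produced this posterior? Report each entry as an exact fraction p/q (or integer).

x̄ = F·x = [-4, 6, 4]
P̄ = F·P·Fᵀ + Q = [64 -24 -36; -24 46 24; -36 24 31]
S = H·P̄·Hᵀ + R = [48 46; 46 770]
K = P̄·Hᵀ·S⁻¹ = [26/281 -76/281; 3010/8711 1404/8711; 7135/17422 1201/8711]
x' − x̄ = [1516/281, -48948/8711, -47827/8711] = K·y
y = (KᵀK)⁻¹·Kᵀ·(x' − x̄) = [-6, -22]
z = y + H·x̄ = [-6, -22] + [4, 20] = [-2, -2]

z = [-2, -2]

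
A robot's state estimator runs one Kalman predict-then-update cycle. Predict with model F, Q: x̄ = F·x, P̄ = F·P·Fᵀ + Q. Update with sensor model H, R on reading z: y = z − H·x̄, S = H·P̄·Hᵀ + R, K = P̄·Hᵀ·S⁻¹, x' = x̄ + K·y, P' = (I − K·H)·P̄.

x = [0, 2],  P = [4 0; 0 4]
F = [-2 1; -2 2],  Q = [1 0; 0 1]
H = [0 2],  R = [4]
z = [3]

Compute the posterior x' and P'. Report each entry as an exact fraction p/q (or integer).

x' = [4/17, 107/68]
P' = [69/17 12/17; 12/17 33/34]

x̄ = F·x = [2, 4]
P̄ = F·P·Fᵀ + Q = [21 24; 24 33]
y = z − H·x̄ = [-5]
S = H·P̄·Hᵀ + R = [136]
K = P̄·Hᵀ·S⁻¹ = [6/17; 33/68]
x' = x̄ + K·y = [4/17, 107/68]
P' = (I − K·H)·P̄ = [69/17 12/17; 12/17 33/34]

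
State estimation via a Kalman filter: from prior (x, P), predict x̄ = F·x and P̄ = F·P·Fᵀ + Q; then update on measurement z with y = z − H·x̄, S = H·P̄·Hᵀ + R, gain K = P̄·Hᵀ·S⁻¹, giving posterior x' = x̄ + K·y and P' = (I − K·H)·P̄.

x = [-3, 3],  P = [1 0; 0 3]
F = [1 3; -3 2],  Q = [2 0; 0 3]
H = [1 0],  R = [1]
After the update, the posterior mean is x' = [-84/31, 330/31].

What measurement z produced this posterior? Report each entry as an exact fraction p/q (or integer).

z = [-3]

x̄ = F·x = [6, 15]
P̄ = F·P·Fᵀ + Q = [30 15; 15 24]
S = H·P̄·Hᵀ + R = [31]
K = P̄·Hᵀ·S⁻¹ = [30/31; 15/31]
x' − x̄ = [-270/31, -135/31] = K·y
y = (KᵀK)⁻¹·Kᵀ·(x' − x̄) = [-9]
z = y + H·x̄ = [-9] + [6] = [-3]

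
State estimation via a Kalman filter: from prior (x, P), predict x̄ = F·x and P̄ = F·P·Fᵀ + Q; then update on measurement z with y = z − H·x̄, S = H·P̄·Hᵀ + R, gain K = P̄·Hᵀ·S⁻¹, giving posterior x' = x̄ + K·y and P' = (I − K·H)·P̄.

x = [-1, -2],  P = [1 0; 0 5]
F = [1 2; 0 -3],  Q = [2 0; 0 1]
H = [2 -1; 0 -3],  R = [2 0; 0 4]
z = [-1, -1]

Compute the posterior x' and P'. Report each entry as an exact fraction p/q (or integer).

x' = [-904/1889, 513/1889]
P' = [915/1889 256/1889; 256/1889 724/1889]

x̄ = F·x = [-5, 6]
P̄ = F·P·Fᵀ + Q = [23 -30; -30 46]
y = z − H·x̄ = [15, 17]
S = H·P̄·Hᵀ + R = [260 318; 318 418]
K = P̄·Hᵀ·S⁻¹ = [787/1889 -192/1889; -106/1889 -543/1889]
x' = x̄ + K·y = [-904/1889, 513/1889]
P' = (I − K·H)·P̄ = [915/1889 256/1889; 256/1889 724/1889]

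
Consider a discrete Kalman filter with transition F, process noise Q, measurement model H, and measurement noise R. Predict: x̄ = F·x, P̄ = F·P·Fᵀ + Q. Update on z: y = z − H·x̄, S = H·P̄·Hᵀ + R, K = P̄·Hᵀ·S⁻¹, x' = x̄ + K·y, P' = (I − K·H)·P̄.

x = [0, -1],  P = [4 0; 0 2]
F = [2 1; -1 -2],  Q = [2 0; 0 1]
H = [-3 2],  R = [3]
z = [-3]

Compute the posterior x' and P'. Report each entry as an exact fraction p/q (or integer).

x' = [461/379, 138/379]
P' = [524/379 660/379; 660/379 1083/379]

x̄ = F·x = [-1, 2]
P̄ = F·P·Fᵀ + Q = [20 -12; -12 13]
y = z − H·x̄ = [-10]
S = H·P̄·Hᵀ + R = [379]
K = P̄·Hᵀ·S⁻¹ = [-84/379; 62/379]
x' = x̄ + K·y = [461/379, 138/379]
P' = (I − K·H)·P̄ = [524/379 660/379; 660/379 1083/379]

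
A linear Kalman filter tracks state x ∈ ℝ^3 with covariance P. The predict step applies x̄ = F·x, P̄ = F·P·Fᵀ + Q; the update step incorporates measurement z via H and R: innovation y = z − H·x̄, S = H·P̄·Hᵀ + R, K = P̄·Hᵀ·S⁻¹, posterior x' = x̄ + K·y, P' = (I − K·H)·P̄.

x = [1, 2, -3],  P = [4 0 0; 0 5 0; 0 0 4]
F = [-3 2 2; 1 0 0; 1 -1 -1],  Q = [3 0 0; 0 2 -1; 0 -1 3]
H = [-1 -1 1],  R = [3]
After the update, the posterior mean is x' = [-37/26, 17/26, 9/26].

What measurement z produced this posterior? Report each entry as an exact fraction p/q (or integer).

z = [1]

x̄ = F·x = [-5, 1, 2]
P̄ = F·P·Fᵀ + Q = [75 -12 -30; -12 6 3; -30 3 16]
S = H·P̄·Hᵀ + R = [130]
K = P̄·Hᵀ·S⁻¹ = [-93/130; 9/130; 43/130]
x' − x̄ = [93/26, -9/26, -43/26] = K·y
y = (KᵀK)⁻¹·Kᵀ·(x' − x̄) = [-5]
z = y + H·x̄ = [-5] + [6] = [1]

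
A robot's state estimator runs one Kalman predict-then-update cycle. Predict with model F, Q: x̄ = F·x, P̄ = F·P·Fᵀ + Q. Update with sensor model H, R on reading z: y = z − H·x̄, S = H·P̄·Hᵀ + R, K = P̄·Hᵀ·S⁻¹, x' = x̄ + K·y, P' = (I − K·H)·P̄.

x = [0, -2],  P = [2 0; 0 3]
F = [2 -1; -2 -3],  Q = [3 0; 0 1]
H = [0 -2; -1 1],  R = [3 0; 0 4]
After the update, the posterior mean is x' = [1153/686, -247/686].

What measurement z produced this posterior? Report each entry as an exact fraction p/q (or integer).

x̄ = F·x = [2, 6]
P̄ = F·P·Fᵀ + Q = [14 1; 1 36]
S = H·P̄·Hᵀ + R = [147 -70; -70 52]
K = P̄·Hᵀ·S⁻¹ = [-507/1372 -293/392; -647/1372 15/392]
x' − x̄ = [-219/686, -4363/686] = K·y
y = (KᵀK)⁻¹·Kᵀ·(x' − x̄) = [13, -6]
z = y + H·x̄ = [13, -6] + [-12, 4] = [1, -2]

z = [1, -2]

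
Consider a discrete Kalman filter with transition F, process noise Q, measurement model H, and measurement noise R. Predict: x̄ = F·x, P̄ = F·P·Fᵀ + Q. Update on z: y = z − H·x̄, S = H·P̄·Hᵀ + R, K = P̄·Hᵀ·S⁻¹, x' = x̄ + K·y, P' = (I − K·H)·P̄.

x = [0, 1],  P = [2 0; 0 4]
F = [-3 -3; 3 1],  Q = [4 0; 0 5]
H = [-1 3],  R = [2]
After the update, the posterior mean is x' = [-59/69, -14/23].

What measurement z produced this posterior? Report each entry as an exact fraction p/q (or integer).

z = [-1]

x̄ = F·x = [-3, 1]
P̄ = F·P·Fᵀ + Q = [58 -30; -30 27]
S = H·P̄·Hᵀ + R = [483]
K = P̄·Hᵀ·S⁻¹ = [-148/483; 37/161]
x' − x̄ = [148/69, -37/23] = K·y
y = (KᵀK)⁻¹·Kᵀ·(x' − x̄) = [-7]
z = y + H·x̄ = [-7] + [6] = [-1]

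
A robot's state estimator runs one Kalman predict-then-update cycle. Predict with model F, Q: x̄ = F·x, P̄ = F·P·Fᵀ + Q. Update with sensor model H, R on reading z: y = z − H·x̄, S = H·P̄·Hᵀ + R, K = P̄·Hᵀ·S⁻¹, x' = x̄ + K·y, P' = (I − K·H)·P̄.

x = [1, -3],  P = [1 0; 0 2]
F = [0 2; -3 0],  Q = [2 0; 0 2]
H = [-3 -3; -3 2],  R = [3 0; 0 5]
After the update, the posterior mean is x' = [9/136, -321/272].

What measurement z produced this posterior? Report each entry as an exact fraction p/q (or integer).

z = [3, -3]

x̄ = F·x = [-6, -3]
P̄ = F·P·Fᵀ + Q = [10 0; 0 11]
S = H·P̄·Hᵀ + R = [192 24; 24 139]
K = P̄·Hᵀ·S⁻¹ = [-575/4352 -105/544; -1705/8704 209/1088]
x' − x̄ = [825/136, 495/272] = K·y
y = (KᵀK)⁻¹·Kᵀ·(x' − x̄) = [-24, -15]
z = y + H·x̄ = [-24, -15] + [27, 12] = [3, -3]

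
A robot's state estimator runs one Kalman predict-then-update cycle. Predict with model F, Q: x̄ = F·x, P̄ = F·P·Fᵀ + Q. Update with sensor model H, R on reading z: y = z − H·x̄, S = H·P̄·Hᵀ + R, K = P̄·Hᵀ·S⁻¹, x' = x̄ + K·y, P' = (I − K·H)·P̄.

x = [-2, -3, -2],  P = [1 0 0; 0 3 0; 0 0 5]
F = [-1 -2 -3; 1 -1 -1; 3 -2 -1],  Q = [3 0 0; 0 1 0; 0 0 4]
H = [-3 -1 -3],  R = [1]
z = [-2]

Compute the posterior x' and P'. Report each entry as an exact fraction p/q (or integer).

x' = [7049/1466, -545/733, -2846/733]
P' = [13801/1466 -740/733 -6608/733; -740/733 1058/733 406/733; -6608/733 406/733 6502/733]

x̄ = F·x = [14, 3, 2]
P̄ = F·P·Fᵀ + Q = [61 20 24; 20 10 14; 24 14 30]
y = z − H·x̄ = [49]
S = H·P̄·Hᵀ + R = [1466]
K = P̄·Hᵀ·S⁻¹ = [-275/1466; -56/733; -88/733]
x' = x̄ + K·y = [7049/1466, -545/733, -2846/733]
P' = (I − K·H)·P̄ = [13801/1466 -740/733 -6608/733; -740/733 1058/733 406/733; -6608/733 406/733 6502/733]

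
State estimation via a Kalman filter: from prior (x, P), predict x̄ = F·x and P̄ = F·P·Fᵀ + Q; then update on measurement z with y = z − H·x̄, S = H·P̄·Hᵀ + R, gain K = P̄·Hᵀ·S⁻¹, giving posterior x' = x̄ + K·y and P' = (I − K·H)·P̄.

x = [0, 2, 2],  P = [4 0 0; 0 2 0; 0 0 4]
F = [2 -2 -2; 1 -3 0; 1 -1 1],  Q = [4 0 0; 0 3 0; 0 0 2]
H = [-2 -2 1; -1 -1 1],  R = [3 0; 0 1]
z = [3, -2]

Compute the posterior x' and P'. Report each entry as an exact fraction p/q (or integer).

x' = [660/893, -3328/893, -3644/893]
P' = [4340/893 -3970/893 176/893; -3970/893 11975/1786 2625/893; 176/893 2625/893 3910/893]

x̄ = F·x = [-8, -6, 0]
P̄ = F·P·Fᵀ + Q = [44 20 4; 20 25 10; 4 10 12]
y = z − H·x̄ = [-25, -16]
S = H·P̄·Hᵀ + R = [395 188; 188 94]
K = P̄·Hᵀ·S⁻¹ = [-4/19 -194/893; -10/19 1215/1786; -12/19 1109/893]
x' = x̄ + K·y = [660/893, -3328/893, -3644/893]
P' = (I − K·H)·P̄ = [4340/893 -3970/893 176/893; -3970/893 11975/1786 2625/893; 176/893 2625/893 3910/893]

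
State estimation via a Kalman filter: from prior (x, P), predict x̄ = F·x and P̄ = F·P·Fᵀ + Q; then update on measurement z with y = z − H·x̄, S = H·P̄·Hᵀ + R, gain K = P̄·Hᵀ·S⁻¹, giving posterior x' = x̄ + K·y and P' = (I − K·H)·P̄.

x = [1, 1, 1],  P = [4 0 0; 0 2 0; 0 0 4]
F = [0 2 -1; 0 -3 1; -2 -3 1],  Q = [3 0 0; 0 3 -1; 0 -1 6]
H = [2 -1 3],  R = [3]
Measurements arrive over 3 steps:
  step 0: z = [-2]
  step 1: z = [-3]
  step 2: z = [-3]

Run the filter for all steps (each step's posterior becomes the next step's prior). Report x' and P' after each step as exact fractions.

step 0: x̄ = F·x = [1, -2, -4]
step 0: P̄ = F·P·Fᵀ + Q = [15 -16 -16; -16 25 21; -16 21 44]
step 0: y = z − H·x̄ = [6]
step 0: S = H·P̄·Hᵀ + R = [230]
step 0: K = P̄·Hᵀ·S⁻¹ = [-1/115; 3/115; 79/230]
step 0: x' = x̄ + K·y = [109/115, -212/115, -223/115]
step 0: P' = (I − K·H)·P̄ = [1723/115 -1834/115 -1761/115; -1834/115 2857/115 2178/115; -1761/115 2178/115 3879/230]
step 1: x̄ = F·x = [-201/115, 413/115, 39/23]
step 1: P̄ = F·P·Fᵀ + Q = [10001/230 -16383/230 -1751/46; -16383/230 29859/230 2795/46; -1751/46 2795/46 2881/46]
step 1: y = z − H·x̄ = [-1]
step 1: S = H·P̄·Hᵀ + R = [334]
step 1: K = P̄·Hᵀ·S⁻¹ = [22/167; -45/167; 51/334]
step 1: x' = x̄ + K·y = [-36097/19205, 74146/19205, 11853/7682]
step 1: P' = (I − K·H)·P̄ = [1447527/38410 -2280561/38410 -344029/7682; -2280561/38410 4054953/38410 572335/7682; -344029/7682 572335/7682 210652/3841]
step 2: x̄ = F·x = [237319/38410, -385611/38410, -241223/38410]
step 2: P̄ = F·P·Fᵀ + Q = [3497431/19205 -12127863/38410 -6445909/38410; -12127863/38410 21546277/38410 11149561/38410; -6445909/38410 11149561/38410 6965463/38410]
step 2: y = z − H·x̄ = [-25181/3841]
step 2: S = H·P̄·Hᵀ + R = [1659330/3841]
step 2: K = P̄·Hᵀ·S⁻¹ = [338993/829665; -617666/829665; -104833/553110]
step 2: x' = x̄ + K·y = [5807521/1659330, -8559931/1659330, -278638/55311]
step 2: P' = (I − K·H)·P̄ = [18250805/165933 -305877347/1659330 -74317721/553110; -305877347/1659330 533505137/1659330 25367863/110622; -74317721/553110 25367863/110622 15286681/92185]

step 0: x' = [109/115, -212/115, -223/115], P' = [1723/115 -1834/115 -1761/115; -1834/115 2857/115 2178/115; -1761/115 2178/115 3879/230]
step 1: x' = [-36097/19205, 74146/19205, 11853/7682], P' = [1447527/38410 -2280561/38410 -344029/7682; -2280561/38410 4054953/38410 572335/7682; -344029/7682 572335/7682 210652/3841]
step 2: x' = [5807521/1659330, -8559931/1659330, -278638/55311], P' = [18250805/165933 -305877347/1659330 -74317721/553110; -305877347/1659330 533505137/1659330 25367863/110622; -74317721/553110 25367863/110622 15286681/92185]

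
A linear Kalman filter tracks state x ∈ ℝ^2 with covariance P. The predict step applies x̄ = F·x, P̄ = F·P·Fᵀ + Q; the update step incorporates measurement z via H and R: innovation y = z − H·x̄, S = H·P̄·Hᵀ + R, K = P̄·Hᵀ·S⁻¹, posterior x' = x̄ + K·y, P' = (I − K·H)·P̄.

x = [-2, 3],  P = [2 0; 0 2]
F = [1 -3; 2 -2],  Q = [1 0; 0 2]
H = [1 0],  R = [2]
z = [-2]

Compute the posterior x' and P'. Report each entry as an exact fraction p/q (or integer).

x' = [-64/23, -86/23]
P' = [42/23 32/23; 32/23 158/23]

x̄ = F·x = [-11, -10]
P̄ = F·P·Fᵀ + Q = [21 16; 16 18]
y = z − H·x̄ = [9]
S = H·P̄·Hᵀ + R = [23]
K = P̄·Hᵀ·S⁻¹ = [21/23; 16/23]
x' = x̄ + K·y = [-64/23, -86/23]
P' = (I − K·H)·P̄ = [42/23 32/23; 32/23 158/23]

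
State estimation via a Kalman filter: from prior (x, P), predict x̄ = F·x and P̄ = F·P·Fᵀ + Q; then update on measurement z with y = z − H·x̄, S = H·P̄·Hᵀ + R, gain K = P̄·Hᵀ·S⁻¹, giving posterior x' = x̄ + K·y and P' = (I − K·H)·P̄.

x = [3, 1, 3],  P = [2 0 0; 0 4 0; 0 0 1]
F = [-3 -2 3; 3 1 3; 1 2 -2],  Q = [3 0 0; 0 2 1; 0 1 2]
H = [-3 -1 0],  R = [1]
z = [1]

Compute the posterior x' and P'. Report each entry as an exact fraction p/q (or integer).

x̄ = F·x = [-2, 19, -1]
P̄ = F·P·Fᵀ + Q = [46 -17 -28; -17 33 9; -28 9 24]
y = z − H·x̄ = [14]
S = H·P̄·Hᵀ + R = [346]
K = P̄·Hᵀ·S⁻¹ = [-121/346; 9/173; 75/346]
x' = x̄ + K·y = [-1193/173, 3413/173, 352/173]
P' = (I − K·H)·P̄ = [1275/346 -1852/173 -613/346; -1852/173 5547/173 882/173; -613/346 882/173 2679/346]

x' = [-1193/173, 3413/173, 352/173]
P' = [1275/346 -1852/173 -613/346; -1852/173 5547/173 882/173; -613/346 882/173 2679/346]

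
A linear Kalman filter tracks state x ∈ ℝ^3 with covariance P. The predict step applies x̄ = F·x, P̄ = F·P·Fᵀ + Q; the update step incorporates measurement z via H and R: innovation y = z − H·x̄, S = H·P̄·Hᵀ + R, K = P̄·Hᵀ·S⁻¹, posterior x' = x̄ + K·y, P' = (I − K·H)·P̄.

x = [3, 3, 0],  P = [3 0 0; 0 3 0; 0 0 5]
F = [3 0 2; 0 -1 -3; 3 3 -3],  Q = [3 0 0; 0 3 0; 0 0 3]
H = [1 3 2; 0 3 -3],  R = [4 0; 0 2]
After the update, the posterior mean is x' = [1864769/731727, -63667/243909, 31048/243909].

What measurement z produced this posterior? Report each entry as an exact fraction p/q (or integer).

z = [2, -1]

x̄ = F·x = [9, -3, 18]
P̄ = F·P·Fᵀ + Q = [50 -30 -3; -30 51 36; -3 36 102]
S = H·P̄·Hᵀ + R = [1161 -342; -342 731]
K = P̄·Hᵀ·S⁻¹ = [-61328/731727 -12197/81303; 52645/243909 4405/27101; 52721/243909 -4600/27101]
x' − x̄ = [-4720774/731727, 668060/243909, -4359314/243909] = K·y
y = (KᵀK)⁻¹·Kᵀ·(x' − x̄) = [-34, 62]
z = y + H·x̄ = [-34, 62] + [36, -63] = [2, -1]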